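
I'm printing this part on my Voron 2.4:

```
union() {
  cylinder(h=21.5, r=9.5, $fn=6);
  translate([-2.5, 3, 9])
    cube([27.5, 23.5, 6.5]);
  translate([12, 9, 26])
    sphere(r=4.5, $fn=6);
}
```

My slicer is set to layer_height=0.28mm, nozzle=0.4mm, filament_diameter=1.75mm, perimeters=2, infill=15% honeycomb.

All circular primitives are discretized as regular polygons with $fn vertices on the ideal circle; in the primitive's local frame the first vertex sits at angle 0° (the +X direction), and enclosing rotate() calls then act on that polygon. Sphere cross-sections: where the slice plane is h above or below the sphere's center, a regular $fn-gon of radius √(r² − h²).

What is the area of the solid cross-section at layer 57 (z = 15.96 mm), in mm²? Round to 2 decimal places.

234.48 mm²

At z = 15.96 mm: the cylinder: section is a regular 6-gon, circumradius r=9.5 (area = (6/2)·9.500²·sin(360°/6) = 234.48 mm²); the cube at (-2.5, 3) does not reach this height (z outside [9, 15.5]); the sphere at (12, 9) does not reach this height (|z−center|=10.040 > r=4.5); Combining (union): only the r=9.5 cylinder is present, so the union is just that shape — area = 234.48 mm². Overall, the cross-section is a single solid region. Net area = 234.48 mm².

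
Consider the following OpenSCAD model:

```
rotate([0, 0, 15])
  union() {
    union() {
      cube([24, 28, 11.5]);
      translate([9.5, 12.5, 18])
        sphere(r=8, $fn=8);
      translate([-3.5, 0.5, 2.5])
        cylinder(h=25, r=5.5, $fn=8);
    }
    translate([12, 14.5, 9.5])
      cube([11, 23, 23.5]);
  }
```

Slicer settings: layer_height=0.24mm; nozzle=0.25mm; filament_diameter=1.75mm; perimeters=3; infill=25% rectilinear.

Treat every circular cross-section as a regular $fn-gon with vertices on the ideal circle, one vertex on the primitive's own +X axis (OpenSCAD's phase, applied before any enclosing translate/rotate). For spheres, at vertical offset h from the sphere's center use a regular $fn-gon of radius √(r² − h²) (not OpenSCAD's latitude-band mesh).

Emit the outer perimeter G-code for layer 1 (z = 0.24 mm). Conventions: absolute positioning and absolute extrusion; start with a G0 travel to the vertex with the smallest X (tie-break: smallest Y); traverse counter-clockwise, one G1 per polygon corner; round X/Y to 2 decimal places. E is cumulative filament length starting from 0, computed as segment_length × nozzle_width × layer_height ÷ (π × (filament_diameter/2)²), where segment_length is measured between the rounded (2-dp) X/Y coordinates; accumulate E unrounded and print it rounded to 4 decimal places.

At z = 0.24 mm: the 24×28 cube contributes its full rectangle; the sphere at (9.5, 12.5) does not reach this height (|z−center|=17.760 > r=8); the cylinder at (-3.5, 0.5) is absent (z outside [2.5, 27.5]); Taking the union: only the 24×28 cube is present, so the union is just that shape — 1 connected region; the cube at (12, 14.5) does not reach this height (z outside [9.5, 33]); Merging all regions: only that combined region is present, so the union is just that shape — 1 connected region; (whole slice rotated 15° about Z — lengths, areas and connectivity unchanged). The outline is a single polygon with 4 vertices. Extrusion per mm of travel: 0.25 × 0.24 / (π × 0.875²) = 0.024945. Accumulating E over each segment gives final E = 2.5946.

G0 X-7.25 Y27.05 Z0.24
G1 X0.00 Y0.00 E0.6986
G1 X23.18 Y6.21 E1.2972
G1 X15.94 Y33.26 E1.9957
G1 X-7.25 Y27.05 E2.5946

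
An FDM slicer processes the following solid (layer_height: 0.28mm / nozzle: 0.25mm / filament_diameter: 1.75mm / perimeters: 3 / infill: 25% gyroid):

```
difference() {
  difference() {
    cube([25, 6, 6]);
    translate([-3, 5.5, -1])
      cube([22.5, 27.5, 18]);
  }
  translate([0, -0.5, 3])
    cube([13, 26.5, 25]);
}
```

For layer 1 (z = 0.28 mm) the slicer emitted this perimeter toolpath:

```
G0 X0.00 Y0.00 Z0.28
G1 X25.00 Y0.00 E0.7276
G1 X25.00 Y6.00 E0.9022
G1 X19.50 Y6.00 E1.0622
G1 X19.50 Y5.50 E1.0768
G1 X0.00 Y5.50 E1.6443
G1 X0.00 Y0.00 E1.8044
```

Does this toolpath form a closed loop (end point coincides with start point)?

yes

Start point (G0): (0.00, 0.00). End point (last G1): the path returns to the start — closed.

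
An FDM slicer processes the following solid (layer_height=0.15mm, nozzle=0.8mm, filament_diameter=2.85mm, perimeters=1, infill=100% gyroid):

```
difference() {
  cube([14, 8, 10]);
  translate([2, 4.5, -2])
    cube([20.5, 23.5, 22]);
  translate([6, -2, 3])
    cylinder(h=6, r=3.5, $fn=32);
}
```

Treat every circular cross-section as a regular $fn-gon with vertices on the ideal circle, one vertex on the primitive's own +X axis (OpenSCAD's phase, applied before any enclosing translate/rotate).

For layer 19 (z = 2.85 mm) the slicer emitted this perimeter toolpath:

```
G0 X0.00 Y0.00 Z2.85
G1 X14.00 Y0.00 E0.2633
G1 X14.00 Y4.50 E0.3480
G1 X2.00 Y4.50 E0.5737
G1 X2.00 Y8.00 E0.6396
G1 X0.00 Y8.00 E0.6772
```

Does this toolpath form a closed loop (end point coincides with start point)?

Start point (G0): (0.00, 0.00). End point (last G1): the path does not return to the start — open.

no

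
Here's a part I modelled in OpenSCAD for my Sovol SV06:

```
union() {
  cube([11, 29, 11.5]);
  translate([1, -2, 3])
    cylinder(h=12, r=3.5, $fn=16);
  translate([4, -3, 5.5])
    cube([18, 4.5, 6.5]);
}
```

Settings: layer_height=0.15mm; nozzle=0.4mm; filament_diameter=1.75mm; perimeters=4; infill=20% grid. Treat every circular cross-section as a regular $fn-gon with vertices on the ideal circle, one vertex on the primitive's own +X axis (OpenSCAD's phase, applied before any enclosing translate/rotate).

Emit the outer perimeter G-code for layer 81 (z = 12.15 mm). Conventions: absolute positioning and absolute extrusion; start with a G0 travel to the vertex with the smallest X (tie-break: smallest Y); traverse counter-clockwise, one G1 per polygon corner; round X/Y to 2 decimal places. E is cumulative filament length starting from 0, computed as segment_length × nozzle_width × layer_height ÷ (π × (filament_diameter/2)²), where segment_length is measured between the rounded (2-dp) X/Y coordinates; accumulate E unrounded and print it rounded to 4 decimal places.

G0 X-2.50 Y-2.00 Z12.15
G1 X-2.23 Y-3.34 E0.0341
G1 X-1.47 Y-4.47 E0.0681
G1 X-0.34 Y-5.23 E0.1020
G1 X1.00 Y-5.50 E0.1361
G1 X2.34 Y-5.23 E0.1702
G1 X3.47 Y-4.47 E0.2042
G1 X4.23 Y-3.34 E0.2382
G1 X4.50 Y-2.00 E0.2723
G1 X4.23 Y-0.66 E0.3064
G1 X3.47 Y0.47 E0.3403
G1 X2.34 Y1.23 E0.3743
G1 X1.00 Y1.50 E0.4084
G1 X-0.34 Y1.23 E0.4425
G1 X-1.47 Y0.47 E0.4765
G1 X-2.23 Y-0.66 E0.5104
G1 X-2.50 Y-2.00 E0.5445

At z = 12.15 mm: the cube does not reach this height (z outside [0, 11.5]); the cylinder at (1, -2): section is a regular 16-gon, circumradius r=3.5; the cube at (4, -3) is not intersected at this z (z outside [5.5, 12]); Merging all regions: only the r=3.5 cylinder at (1, -2) is present, so the union is just that shape — 1 connected region. The outline is a single polygon with 16 vertices. Extrusion per mm of travel: 0.4 × 0.15 / (π × 0.875²) = 0.024945. Accumulating E over each segment gives final E = 0.5445.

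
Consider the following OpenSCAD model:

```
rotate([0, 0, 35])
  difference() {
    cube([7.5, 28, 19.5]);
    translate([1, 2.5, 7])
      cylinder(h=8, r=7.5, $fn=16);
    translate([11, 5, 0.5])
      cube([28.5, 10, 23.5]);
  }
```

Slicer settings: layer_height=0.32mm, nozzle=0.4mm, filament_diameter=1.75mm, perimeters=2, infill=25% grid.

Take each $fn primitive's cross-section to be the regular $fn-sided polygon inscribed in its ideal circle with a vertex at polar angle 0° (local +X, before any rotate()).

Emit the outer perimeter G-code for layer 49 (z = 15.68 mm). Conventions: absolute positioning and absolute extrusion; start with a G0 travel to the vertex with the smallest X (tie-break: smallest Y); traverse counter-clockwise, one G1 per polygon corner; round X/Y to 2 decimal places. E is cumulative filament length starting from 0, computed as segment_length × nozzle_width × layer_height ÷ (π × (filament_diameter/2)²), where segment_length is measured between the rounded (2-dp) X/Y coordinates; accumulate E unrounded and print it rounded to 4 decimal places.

At z = 15.68 mm: the cube (footprint 7.5×28) is included at this height; the cylinder at (1, 2.5) does not reach this height (z outside [7, 15]); the cube at (11, 5) (footprint 28.5×10) is included at this height; Subtracting the remaining from the first: starting from the 7.5×28 cube, the 28.5×10 cube at (11, 5) misses the remaining region (no effect) — 1 connected region; (rotated 35° about Z; rotation is an isometry so areas/perimeters/island counts are preserved). The outline is a single polygon with 4 vertices. Extrusion per mm of travel: 0.4 × 0.32 / (π × 0.875²) = 0.053216. Accumulating E over each segment gives final E = 3.7782.

G0 X-16.06 Y22.94 Z15.68
G1 X0.00 Y0.00 E1.4902
G1 X6.14 Y4.30 E1.8891
G1 X-9.92 Y27.24 E3.3793
G1 X-16.06 Y22.94 E3.7782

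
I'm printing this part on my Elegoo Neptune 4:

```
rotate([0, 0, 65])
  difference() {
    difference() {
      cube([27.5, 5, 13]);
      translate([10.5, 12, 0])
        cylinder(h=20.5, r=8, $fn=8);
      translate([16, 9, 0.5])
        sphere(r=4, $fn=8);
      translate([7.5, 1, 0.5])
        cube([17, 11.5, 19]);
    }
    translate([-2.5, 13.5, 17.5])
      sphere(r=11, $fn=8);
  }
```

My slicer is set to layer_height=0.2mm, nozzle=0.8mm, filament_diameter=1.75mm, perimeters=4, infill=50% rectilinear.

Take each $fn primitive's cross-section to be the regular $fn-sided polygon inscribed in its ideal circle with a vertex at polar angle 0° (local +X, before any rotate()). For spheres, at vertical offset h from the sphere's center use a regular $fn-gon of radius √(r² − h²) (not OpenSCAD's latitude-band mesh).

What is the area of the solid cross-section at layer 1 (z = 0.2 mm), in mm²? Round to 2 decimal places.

At z = 0.2 mm: the cube (footprint 27.5×5) is included at this height (area 137.50 mm²); the cylinder at (10.5, 12): section is a regular 8-gon, circumradius r=8 (area = (8/2)·8.000²·sin(360°/8) = 181.02 mm²); the r=4 sphere at (16, 9) contributes a regular 8-gon of circumradius √(4²−0.3²) = 3.989 (area = (8/2)·3.989²·sin(360°/8) = 45.00 mm²); the cube at (7.5, 1) is not intersected at this z (z outside [0.5, 19.5]); After the difference (first − rest): starting from the 27.5×5 cube (137.50 mm²), the r=8 cylinder at (10.5, 12) partially overlaps it — only the 2.41 mm² overlap (of its 181.02 mm²) is removed, clipping the outline; the r=4 sphere at (16, 9) misses the remaining region (no effect) — area = 135.09 mm²; the sphere at (-2.5, 13.5) does not reach this height (|z−center|=17.300 > r=11); Taking the first minus the rest: none of the subtracted shapes is present at this height, so that combined region is unchanged — area = 135.09 mm²; (rotated 65° about Z; rotation is an isometry so areas/perimeters/island counts are preserved). Overall, the cross-section is a single solid region. Net area = 135.09 mm².

135.09 mm²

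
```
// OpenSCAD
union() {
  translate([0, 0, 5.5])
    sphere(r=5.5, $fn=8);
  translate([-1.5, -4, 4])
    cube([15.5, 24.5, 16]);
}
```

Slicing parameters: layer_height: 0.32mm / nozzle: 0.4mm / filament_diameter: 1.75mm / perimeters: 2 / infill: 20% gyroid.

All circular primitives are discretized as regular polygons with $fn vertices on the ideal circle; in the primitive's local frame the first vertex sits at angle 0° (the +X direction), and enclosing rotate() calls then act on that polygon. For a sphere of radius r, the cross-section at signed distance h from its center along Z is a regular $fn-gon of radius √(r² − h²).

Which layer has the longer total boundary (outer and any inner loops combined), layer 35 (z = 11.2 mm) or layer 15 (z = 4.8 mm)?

layer 15 (z = 4.8 mm)

Layer 35 (z = 11.2): the sphere is absent (|z−center|=5.700 > r=5.5); the 15.5×24.5 cube at (-1.5, -4) contributes its full rectangle (perimeter 80.00 mm); Merging all regions: only the 15.5×24.5 cube at (-1.5, -4) is present, so the union is just that shape — boundary = 80.00 mm. So its perimeter = 80.00 mm. Layer 15 (z = 4.8): the r=5.5 sphere slices to a regular 8-gon of circumradius 5.455 (√(r²−h²) with h=0.7 from center) (perimeter = 2·8·5.455·sin(180°/8) = 33.40 mm); the cube at (-1.5, -4) is present — its section is the full 15.5×24.5 rectangle (perimeter 80.00 mm); Taking the union: the regions partially overlap (shared area 53.25 mm²), so the edge portions inside another operand are dropped and the merged outline is re-measured after clipping — boundary = 85.03 mm. So its perimeter = 85.03 mm. Layer 15 is larger (85.03 vs 80.00 mm).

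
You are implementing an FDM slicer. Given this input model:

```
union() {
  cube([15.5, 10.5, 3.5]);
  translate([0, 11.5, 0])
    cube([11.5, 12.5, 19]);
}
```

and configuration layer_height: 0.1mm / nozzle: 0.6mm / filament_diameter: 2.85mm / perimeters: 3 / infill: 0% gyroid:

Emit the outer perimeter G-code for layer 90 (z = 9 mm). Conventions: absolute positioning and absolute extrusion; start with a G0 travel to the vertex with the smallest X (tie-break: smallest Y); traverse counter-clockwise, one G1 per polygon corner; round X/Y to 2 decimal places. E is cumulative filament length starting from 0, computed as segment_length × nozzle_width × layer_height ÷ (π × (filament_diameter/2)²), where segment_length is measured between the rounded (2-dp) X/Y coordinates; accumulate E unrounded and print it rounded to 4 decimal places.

At z = 9 mm: the cube does not reach this height (z outside [0, 3.5]); the cube at (0, 11.5) (footprint 11.5×12.5) is included at this height; Taking the union: only the 11.5×12.5 cube at (0, 11.5) is present, so the union is just that shape — 1 connected region. The outline is a single polygon with 4 vertices. Extrusion per mm of travel: 0.6 × 0.1 / (π × 1.425²) = 0.009405. Accumulating E over each segment gives final E = 0.4515.

G0 X0.00 Y11.50 Z9.00
G1 X11.50 Y11.50 E0.1082
G1 X11.50 Y24.00 E0.2257
G1 X0.00 Y24.00 E0.3339
G1 X0.00 Y11.50 E0.4515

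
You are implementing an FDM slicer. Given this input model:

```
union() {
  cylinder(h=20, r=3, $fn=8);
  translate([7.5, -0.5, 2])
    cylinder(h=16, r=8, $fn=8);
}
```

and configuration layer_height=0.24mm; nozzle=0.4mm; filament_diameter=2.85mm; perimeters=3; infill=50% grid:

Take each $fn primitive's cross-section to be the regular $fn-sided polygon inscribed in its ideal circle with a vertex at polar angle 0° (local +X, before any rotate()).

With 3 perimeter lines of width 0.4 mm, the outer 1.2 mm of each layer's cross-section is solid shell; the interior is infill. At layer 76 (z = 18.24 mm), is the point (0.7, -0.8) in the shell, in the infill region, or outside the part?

At z = 18.24 mm: the r=3 cylinder gives a regular 8-gon of circumradius 3 (constant along its height); the cylinder at (7.5, -0.5) is absent (z outside [2, 18]); Combining (union): only the r=3 cylinder is present, so the union is just that shape — 1 connected region. Overall, the cross-section is a single solid region. The nearest boundary edge runs (-0.00, -3.00)→(2.12, -2.12); distance from the point to it = 1.76 mm. The point is inside the cross-section and 1.76 mm from the nearest boundary — more than the 1.2 mm shell width (3 × 0.4), so it's in the infill interior.

infill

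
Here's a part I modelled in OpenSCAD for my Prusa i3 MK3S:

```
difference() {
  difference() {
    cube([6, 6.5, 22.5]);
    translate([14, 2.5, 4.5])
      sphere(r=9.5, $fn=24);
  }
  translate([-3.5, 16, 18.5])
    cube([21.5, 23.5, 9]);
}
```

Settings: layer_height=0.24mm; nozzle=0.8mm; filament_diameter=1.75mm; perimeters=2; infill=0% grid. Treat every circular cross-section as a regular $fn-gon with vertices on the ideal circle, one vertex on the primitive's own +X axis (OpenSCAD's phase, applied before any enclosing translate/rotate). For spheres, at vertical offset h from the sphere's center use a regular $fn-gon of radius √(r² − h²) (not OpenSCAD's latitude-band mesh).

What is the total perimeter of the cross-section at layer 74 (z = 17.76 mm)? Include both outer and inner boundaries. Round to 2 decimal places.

At z = 17.76 mm: the cube is present — its section is the full 6×6.5 rectangle (perimeter 25.00 mm); the sphere at (14, 2.5) does not reach this height (|z−center|=13.260 > r=9.5); Taking the first minus the rest: none of the subtracted shapes is present at this height, so the 6×6.5 cube is unchanged — boundary = 25.00 mm; the cube at (-3.5, 16) is not intersected at this z (z outside [18.5, 27.5]); Subtracting the remaining from the first: none of the subtracted shapes is present at this height, so the result so far is unchanged — boundary = 25.00 mm. Overall, the cross-section is a single solid region. Total boundary length (outer) = 25.00 mm.

25.00 mm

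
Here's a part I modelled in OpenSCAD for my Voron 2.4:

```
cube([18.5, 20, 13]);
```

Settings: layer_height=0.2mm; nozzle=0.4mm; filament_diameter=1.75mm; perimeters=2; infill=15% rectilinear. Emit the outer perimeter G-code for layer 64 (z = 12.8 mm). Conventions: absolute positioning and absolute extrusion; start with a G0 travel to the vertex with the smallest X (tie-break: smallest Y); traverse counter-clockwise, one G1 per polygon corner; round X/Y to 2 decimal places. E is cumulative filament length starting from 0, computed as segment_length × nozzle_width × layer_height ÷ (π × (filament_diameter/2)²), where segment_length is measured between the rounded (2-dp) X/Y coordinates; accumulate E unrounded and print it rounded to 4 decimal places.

G0 X0.00 Y0.00 Z12.80
G1 X18.50 Y0.00 E0.6153
G1 X18.50 Y20.00 E1.2805
G1 X0.00 Y20.00 E1.8958
G1 X0.00 Y0.00 E2.5610

At z = 12.8 mm: the 18.5×20 cube contributes its full rectangle. The outline is a single polygon with 4 vertices. Extrusion per mm of travel: 0.4 × 0.2 / (π × 0.875²) = 0.033260. Accumulating E over each segment gives final E = 2.5610.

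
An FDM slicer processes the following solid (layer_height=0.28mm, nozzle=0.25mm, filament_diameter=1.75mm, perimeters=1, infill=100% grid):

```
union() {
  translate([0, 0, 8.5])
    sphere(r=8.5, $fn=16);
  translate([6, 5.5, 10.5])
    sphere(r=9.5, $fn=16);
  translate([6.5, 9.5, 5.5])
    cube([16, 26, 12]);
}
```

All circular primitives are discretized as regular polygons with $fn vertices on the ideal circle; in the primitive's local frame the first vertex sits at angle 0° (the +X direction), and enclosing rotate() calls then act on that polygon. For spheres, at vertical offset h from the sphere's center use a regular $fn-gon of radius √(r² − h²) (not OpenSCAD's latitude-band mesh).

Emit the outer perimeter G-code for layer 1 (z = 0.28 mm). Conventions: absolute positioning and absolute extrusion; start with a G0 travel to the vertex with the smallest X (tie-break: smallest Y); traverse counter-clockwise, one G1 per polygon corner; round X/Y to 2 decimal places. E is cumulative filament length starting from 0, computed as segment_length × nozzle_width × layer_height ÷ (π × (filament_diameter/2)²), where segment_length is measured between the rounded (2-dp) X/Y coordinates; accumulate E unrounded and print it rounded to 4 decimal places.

At z = 0.28 mm: the sphere: section is a regular 16-gon, circumradius = √(r²−h²) = √(8.5²−8.22²) = 2.164; the sphere at (6, 5.5) is absent (|z−center|=10.220 > r=9.5); the cube at (6.5, 9.5) is absent (z outside [5.5, 17.5]); Merging all regions: only the r=8.5 sphere is present, so the union is just that shape — 1 connected region. The outline is a single polygon with 16 vertices. Extrusion per mm of travel: 0.25 × 0.28 / (π × 0.875²) = 0.029103. Accumulating E over each segment gives final E = 0.3931.

G0 X-2.16 Y0.00 Z0.28
G1 X-2.00 Y-0.83 E0.0246
G1 X-1.53 Y-1.53 E0.0491
G1 X-0.83 Y-2.00 E0.0737
G1 X0.00 Y-2.16 E0.0983
G1 X0.83 Y-2.00 E0.1229
G1 X1.53 Y-1.53 E0.1474
G1 X2.00 Y-0.83 E0.1720
G1 X2.16 Y0.00 E0.1966
G1 X2.00 Y0.83 E0.2212
G1 X1.53 Y1.53 E0.2457
G1 X0.83 Y2.00 E0.2702
G1 X0.00 Y2.16 E0.2948
G1 X-0.83 Y2.00 E0.3194
G1 X-1.53 Y1.53 E0.3440
G1 X-2.00 Y0.83 E0.3685
G1 X-2.16 Y0.00 E0.3931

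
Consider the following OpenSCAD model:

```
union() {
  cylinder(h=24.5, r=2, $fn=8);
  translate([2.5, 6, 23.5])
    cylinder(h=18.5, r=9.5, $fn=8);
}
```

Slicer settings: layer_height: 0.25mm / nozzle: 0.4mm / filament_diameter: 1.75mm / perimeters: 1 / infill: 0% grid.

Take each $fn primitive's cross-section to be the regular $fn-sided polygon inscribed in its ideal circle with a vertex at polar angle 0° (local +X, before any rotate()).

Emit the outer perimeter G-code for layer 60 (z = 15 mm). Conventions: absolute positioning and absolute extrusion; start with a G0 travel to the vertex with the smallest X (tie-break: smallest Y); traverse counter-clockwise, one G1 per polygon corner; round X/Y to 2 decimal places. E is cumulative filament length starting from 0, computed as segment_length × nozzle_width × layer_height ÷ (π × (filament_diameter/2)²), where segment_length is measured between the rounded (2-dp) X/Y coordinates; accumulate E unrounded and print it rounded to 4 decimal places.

At z = 15 mm: the r=2 cylinder gives a regular 8-gon of circumradius 2 (constant along its height); the cylinder at (2.5, 6) is not intersected at this z (z outside [23.5, 42]); Taking the union: only the r=2 cylinder is present, so the union is just that shape — 1 connected region. The outline is a single polygon with 8 vertices. Extrusion per mm of travel: 0.4 × 0.25 / (π × 0.875²) = 0.041575. Accumulating E over each segment gives final E = 0.5084.

G0 X-2.00 Y0.00 Z15.00
G1 X-1.41 Y-1.41 E0.0635
G1 X0.00 Y-2.00 E0.1271
G1 X1.41 Y-1.41 E0.1906
G1 X2.00 Y0.00 E0.2542
G1 X1.41 Y1.41 E0.3177
G1 X0.00 Y2.00 E0.3813
G1 X-1.41 Y1.41 E0.4448
G1 X-2.00 Y0.00 E0.5084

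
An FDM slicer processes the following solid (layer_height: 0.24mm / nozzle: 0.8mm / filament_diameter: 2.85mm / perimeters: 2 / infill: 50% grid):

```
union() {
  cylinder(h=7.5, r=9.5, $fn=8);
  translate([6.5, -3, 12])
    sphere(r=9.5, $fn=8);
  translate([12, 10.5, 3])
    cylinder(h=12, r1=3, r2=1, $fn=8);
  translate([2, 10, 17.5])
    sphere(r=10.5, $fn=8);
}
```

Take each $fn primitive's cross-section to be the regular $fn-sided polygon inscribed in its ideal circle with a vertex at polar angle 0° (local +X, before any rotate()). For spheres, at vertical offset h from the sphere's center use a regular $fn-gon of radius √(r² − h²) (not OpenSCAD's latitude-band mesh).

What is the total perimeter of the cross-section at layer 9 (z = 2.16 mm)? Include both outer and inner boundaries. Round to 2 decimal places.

At z = 2.16 mm: the r=9.5 cylinder contributes a regular 8-gon of circumradius 9.5 (perimeter = 2·8·9.500·sin(180°/8) = 58.17 mm); the sphere at (6.5, -3) is absent (|z−center|=9.840 > r=9.5); the cone at (12, 10.5) is not intersected at this z (z outside [3, 15]); the sphere at (2, 10) does not reach this height (|z−center|=15.340 > r=10.5); Combining (union): only the r=9.5 cylinder is present, so the union is just that shape — boundary = 58.17 mm. Overall, the cross-section is a single solid region. Total boundary length (outer) = 58.17 mm.

58.17 mm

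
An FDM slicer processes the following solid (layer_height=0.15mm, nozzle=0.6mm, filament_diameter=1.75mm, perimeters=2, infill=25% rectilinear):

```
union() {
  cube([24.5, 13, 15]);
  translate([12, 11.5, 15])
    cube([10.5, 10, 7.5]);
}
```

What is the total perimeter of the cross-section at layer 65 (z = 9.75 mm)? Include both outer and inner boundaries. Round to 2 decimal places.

75.00 mm

At z = 9.75 mm: the cube is present — its section is the full 24.5×13 rectangle (perimeter 75.00 mm); the cube at (12, 11.5) is not intersected at this z (z outside [15, 22.5]); Merging all regions: only the 24.5×13 cube is present, so the union is just that shape — boundary = 75.00 mm. Overall, the cross-section is a single solid region. Total boundary length (outer) = 75.00 mm.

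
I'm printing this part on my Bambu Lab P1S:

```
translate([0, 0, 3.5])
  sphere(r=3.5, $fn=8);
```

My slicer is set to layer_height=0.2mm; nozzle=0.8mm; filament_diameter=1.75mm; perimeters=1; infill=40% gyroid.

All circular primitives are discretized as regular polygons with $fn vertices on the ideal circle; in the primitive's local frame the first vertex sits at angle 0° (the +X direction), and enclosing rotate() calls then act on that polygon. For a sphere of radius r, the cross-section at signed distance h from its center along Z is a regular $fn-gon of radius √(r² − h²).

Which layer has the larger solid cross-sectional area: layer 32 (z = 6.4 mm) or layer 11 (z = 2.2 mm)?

layer 11 (z = 2.2 mm)

Layer 32 (z = 6.4): the r=3.5 sphere slices to a regular 8-gon of circumradius 1.960 (√(r²−h²) with h=2.9 from center) (area = (8/2)·1.960²·sin(360°/8) = 10.86 mm²). So its area = 10.86 mm². Layer 11 (z = 2.2): the r=3.5 sphere contributes a regular 8-gon of circumradius √(3.5²−1.3²) = 3.250 (area = (8/2)·3.250²·sin(360°/8) = 29.87 mm²). So its area = 29.87 mm². Layer 11 is larger (29.87 vs 10.86 mm²).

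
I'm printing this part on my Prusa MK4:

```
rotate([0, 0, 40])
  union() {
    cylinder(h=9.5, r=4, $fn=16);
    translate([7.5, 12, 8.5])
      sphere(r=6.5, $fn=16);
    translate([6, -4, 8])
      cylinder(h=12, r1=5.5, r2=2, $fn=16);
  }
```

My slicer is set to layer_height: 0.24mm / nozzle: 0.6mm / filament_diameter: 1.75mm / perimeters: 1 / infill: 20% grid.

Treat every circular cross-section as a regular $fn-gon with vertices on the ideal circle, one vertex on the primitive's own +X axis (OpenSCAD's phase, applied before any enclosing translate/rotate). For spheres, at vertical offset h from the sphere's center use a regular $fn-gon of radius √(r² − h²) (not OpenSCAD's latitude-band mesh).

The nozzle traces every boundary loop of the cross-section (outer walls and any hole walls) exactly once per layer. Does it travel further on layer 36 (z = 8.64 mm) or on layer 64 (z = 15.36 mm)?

Layer 36 (z = 8.64): the r=4 cylinder contributes a regular 16-gon of circumradius 4 (perimeter = 2·16·4.000·sin(180°/16) = 24.97 mm); the sphere at (7.5, 12): section is a regular 16-gon, circumradius = √(r²−h²) = √(6.5²−0.14²) = 6.498 (perimeter = 2·16·6.498·sin(180°/16) = 40.57 mm); the cone at (6, -4): at t=0.053 of its height the radius interpolates to r₁+(r₂−r₁)t = 5.313, giving a regular 16-gon of that circumradius (perimeter = 2·16·5.313·sin(180°/16) = 33.17 mm); Combining (union): the regions partially overlap (shared area 7.60 mm²), so the edge portions inside another operand are dropped and the merged outline is re-measured after clipping — boundary = 86.44 mm; (whole slice rotated 40° about Z — lengths, areas and connectivity unchanged). So its perimeter = 86.44 mm. Layer 64 (z = 15.36): the cylinder is absent (z outside [0, 9.5]); the sphere at (7.5, 12) does not reach this height (|z−center|=6.860 > r=6.5); the cone at (6, -4) contributes a regular 16-gon of circumradius 3.353 (interpolated between r1=5.5 and r2=2 at t=0.613) (perimeter = 2·16·3.353·sin(180°/16) = 20.93 mm); Merging all regions: only the cone at (6, -4) is present, so the union is just that shape — boundary = 20.93 mm; (rotated 40° about Z; rotation is an isometry so areas/perimeters/island counts are preserved). So its perimeter = 20.93 mm. Layer 36 is larger (86.44 vs 20.93 mm).

layer 36 (z = 8.64 mm)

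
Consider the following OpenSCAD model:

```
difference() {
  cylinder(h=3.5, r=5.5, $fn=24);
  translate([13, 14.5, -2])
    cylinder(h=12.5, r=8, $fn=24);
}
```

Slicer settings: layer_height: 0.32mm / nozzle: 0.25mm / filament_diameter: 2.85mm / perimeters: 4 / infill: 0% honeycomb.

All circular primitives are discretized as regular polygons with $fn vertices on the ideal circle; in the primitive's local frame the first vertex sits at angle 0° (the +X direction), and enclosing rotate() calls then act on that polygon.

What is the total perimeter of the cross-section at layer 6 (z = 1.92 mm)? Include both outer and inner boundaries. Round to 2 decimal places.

At z = 1.92 mm: the r=5.5 cylinder gives a regular 24-gon of circumradius 5.5 (constant along its height) (perimeter = 2·24·5.500·sin(180°/24) = 34.46 mm); the r=8 cylinder at (13, 14.5) gives a regular 24-gon of circumradius 8 (constant along its height) (perimeter = 2·24·8.000·sin(180°/24) = 50.12 mm); After the difference (first − rest): starting from the r=5.5 cylinder, the r=8 cylinder at (13, 14.5) misses the remaining region (no effect) — boundary = 34.46 mm. Overall, the cross-section is a single solid region. Total boundary length (outer) = 34.46 mm.

34.46 mm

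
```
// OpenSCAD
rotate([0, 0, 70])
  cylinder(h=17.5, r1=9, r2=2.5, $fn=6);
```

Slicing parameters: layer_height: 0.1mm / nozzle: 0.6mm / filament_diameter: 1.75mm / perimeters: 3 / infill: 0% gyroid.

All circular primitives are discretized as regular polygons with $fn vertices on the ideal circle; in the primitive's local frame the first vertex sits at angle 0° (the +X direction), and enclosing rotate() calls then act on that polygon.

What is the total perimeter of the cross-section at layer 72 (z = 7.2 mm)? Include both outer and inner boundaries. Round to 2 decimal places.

37.95 mm

At z = 7.2 mm: the cone (r1=9→r2=2.5) has section circumradius 6.326 here — a regular 6-gon (perimeter = 2·6·6.326·sin(180°/6) = 37.95 mm); (rotated 70° about Z; rotation is an isometry so areas/perimeters/island counts are preserved). Overall, the cross-section is a single solid region. Total boundary length (outer) = 37.95 mm.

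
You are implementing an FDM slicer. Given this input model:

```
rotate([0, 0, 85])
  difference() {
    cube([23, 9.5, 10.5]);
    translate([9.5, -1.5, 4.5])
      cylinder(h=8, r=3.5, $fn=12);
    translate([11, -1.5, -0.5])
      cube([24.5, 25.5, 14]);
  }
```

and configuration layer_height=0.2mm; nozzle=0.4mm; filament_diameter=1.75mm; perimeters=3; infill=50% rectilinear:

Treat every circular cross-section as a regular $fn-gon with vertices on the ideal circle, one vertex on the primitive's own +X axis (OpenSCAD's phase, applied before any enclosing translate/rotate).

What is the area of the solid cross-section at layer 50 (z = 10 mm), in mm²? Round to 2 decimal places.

At z = 10 mm: the cube is present — its section is the full 23×9.5 rectangle (area 218.50 mm²); the r=3.5 cylinder at (9.5, -1.5) gives a regular 12-gon of circumradius 3.5 (constant along its height) (area = (12/2)·3.500²·sin(360°/12) = 36.75 mm²); the cube at (11, -1.5) (footprint 24.5×25.5) is included at this height (area 624.75 mm²); Taking the first minus the rest: starting from the 23×9.5 cube (218.50 mm²), the r=3.5 cylinder at (9.5, -1.5) partially overlaps it — only the 8.48 mm² overlap (of its 36.75 mm²) is removed, clipping the outline; the 24.5×25.5 cube at (11, -1.5) partially overlaps it — only the 112.46 mm² overlap (of its 624.75 mm²) is removed, clipping the outline — area = 97.56 mm²; (rotated 85° about Z; rotation is an isometry so areas/perimeters/island counts are preserved). Overall, the cross-section is a single solid region. Net area = 97.56 mm².

97.56 mm²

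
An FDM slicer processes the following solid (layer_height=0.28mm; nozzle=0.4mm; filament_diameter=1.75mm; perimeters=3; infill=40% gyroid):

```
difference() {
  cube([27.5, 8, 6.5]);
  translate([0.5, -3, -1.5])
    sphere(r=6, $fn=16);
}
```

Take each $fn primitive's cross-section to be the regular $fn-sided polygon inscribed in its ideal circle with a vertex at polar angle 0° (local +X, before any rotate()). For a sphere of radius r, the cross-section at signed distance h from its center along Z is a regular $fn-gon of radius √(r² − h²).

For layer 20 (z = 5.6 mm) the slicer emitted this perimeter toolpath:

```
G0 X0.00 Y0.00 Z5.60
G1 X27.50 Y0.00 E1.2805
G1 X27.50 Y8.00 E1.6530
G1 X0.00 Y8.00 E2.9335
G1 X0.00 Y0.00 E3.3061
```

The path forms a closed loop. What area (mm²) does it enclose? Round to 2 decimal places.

220.00 mm²

Apply the shoelace formula to the sequence of (X, Y) vertices; enclosed area = 220.00 mm².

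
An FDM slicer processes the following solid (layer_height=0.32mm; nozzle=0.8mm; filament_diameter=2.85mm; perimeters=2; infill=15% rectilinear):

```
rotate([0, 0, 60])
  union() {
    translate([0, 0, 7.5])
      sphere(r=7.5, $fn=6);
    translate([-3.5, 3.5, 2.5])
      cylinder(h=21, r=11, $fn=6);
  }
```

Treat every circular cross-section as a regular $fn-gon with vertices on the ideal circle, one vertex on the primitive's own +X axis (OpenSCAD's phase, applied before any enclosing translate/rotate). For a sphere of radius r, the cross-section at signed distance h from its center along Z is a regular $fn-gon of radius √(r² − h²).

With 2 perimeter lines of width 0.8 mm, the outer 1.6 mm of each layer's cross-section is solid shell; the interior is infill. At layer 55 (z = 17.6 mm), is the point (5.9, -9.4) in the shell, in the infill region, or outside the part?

outside

At z = 17.6 mm: the sphere is absent (|z−center|=10.100 > r=7.5); the cylinder at (-3.5, 3.5): section is a regular 6-gon, circumradius r=11; Merging all regions: only the r=11 cylinder at (-3.5, 3.5) is present, so the union is just that shape — 1 connected region; (whole slice rotated 60° about Z — lengths, areas and connectivity unchanged). Overall, the cross-section is a single solid region. Undo the 60° rotation: the query point maps to (-5.191, -9.810) in the un-rotated model frame. The nearest boundary edge runs (-9.00, -6.03)→(2.00, -6.03); distance from the point to it = 3.78 mm. The point is not inside any of the regions above, so it lies outside the cross-section (3.78 mm from the nearest boundary).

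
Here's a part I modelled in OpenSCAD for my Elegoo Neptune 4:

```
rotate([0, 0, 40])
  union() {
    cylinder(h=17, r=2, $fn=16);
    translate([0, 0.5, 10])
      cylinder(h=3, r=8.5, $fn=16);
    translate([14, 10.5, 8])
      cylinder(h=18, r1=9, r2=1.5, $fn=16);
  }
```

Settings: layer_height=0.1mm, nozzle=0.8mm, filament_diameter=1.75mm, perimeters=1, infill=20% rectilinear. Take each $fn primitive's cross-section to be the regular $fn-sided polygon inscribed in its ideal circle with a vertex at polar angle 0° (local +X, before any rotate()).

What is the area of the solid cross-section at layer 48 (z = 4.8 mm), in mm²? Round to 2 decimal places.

12.25 mm²

At z = 4.8 mm: the r=2 cylinder contributes a regular 16-gon of circumradius 2 (area = (16/2)·2.000²·sin(360°/16) = 12.25 mm²); the cylinder at (0, 0.5) does not reach this height (z outside [10, 13]); the cone at (14, 10.5) is absent (z outside [8, 26]); Taking the union: only the r=2 cylinder is present, so the union is just that shape — area = 12.25 mm²; (whole slice rotated 40° about Z — lengths, areas and connectivity unchanged). Overall, the cross-section is a single solid region. Net area = 12.25 mm².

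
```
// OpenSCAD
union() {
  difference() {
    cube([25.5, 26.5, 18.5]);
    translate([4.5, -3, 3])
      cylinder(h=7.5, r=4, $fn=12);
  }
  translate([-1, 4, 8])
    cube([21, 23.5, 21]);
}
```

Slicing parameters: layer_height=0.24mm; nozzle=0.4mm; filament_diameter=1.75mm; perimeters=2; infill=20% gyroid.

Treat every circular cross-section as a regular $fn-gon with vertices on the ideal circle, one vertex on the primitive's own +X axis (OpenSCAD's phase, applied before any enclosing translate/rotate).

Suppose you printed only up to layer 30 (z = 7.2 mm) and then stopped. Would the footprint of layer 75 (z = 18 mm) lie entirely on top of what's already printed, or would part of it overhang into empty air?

part overhangs

Compare the two slices. At z = 7.2: the cube (footprint 25.5×26.5) is included at this height (area 675.75 mm²); the r=4 cylinder at (4.5, -3) gives a regular 12-gon of circumradius 4 (constant along its height) (area = (12/2)·4.000²·sin(360°/12) = 48.00 mm²); Subtracting the remaining from the first: starting from the 25.5×26.5 cube (675.75 mm²), the r=4 cylinder at (4.5, -3) partially overlaps it — only the 3.14 mm² overlap (of its 48.00 mm²) is removed, clipping the outline — area = 672.61 mm²; the cube at (-1, 4) does not reach this height (z outside [8, 29]); Combining (union): only that combined region is present, so the union is just that shape — area = 672.61 mm². At z = 18: the cube (footprint 25.5×26.5) is included at this height (area 675.75 mm²); the cylinder at (4.5, -3) is absent (z outside [3, 10.5]); After the difference (first − rest): none of the subtracted shapes is present at this height, so the 25.5×26.5 cube is unchanged — area = 675.75 mm²; the cube at (-1, 4) is present — its section is the full 21×23.5 rectangle (area 493.50 mm²); Taking the union: the regions partially overlap — summed areas 1169.25 mm² minus the doubly-counted overlap 450.00 mm² gives 719.25 mm² — area = 719.25 mm². Checking containment: at z = 18 the cross-section extends beyond the z = 7.2 cross-section by about 46.64 mm².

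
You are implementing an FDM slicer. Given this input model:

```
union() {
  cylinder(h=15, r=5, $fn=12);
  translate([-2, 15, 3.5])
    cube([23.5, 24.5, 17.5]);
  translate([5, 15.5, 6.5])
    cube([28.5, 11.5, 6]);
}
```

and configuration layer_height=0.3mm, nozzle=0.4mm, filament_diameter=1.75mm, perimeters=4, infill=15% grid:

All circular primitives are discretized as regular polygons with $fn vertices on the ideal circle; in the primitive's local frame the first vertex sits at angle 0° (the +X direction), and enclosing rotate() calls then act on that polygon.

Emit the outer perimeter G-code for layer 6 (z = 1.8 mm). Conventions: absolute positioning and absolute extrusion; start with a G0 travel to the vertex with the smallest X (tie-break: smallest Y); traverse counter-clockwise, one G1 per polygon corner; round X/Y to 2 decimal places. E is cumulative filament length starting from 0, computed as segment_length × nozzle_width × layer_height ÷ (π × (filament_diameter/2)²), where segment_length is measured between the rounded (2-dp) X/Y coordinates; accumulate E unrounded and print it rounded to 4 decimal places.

G0 X-5.00 Y0.00 Z1.80
G1 X-4.33 Y-2.50 E0.1291
G1 X-2.50 Y-4.33 E0.2582
G1 X0.00 Y-5.00 E0.3874
G1 X2.50 Y-4.33 E0.5165
G1 X4.33 Y-2.50 E0.6456
G1 X5.00 Y0.00 E0.7747
G1 X4.33 Y2.50 E0.9039
G1 X2.50 Y4.33 E1.0330
G1 X0.00 Y5.00 E1.1621
G1 X-2.50 Y4.33 E1.2912
G1 X-4.33 Y2.50 E1.4204
G1 X-5.00 Y0.00 E1.5495

At z = 1.8 mm: the r=5 cylinder gives a regular 12-gon of circumradius 5 (constant along its height); the cube at (-2, 15) is not intersected at this z (z outside [3.5, 21]); the cube at (5, 15.5) is absent (z outside [6.5, 12.5]); Taking the union: only the r=5 cylinder is present, so the union is just that shape — 1 connected region. The outline is a single polygon with 12 vertices. Extrusion per mm of travel: 0.4 × 0.3 / (π × 0.875²) = 0.049890. Accumulating E over each segment gives final E = 1.5495.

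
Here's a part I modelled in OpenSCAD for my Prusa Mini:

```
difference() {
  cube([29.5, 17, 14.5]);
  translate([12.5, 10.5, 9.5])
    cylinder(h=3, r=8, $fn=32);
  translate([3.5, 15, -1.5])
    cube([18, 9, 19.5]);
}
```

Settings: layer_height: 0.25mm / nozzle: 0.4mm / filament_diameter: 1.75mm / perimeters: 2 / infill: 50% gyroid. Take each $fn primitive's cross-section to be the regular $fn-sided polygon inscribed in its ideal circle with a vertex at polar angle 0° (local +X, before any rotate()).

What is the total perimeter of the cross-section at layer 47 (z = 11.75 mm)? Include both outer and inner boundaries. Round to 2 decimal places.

118.43 mm

At z = 11.75 mm: the cube is present — its section is the full 29.5×17 rectangle (perimeter 93.00 mm); the r=8 cylinder at (12.5, 10.5) contributes a regular 32-gon of circumradius 8 (perimeter = 2·32·8.000·sin(180°/32) = 50.18 mm); the 18×9 cube at (3.5, 15) contributes its full rectangle (perimeter 54.00 mm); After the difference (first − rest): starting from the 29.5×17 cube, the r=8 cylinder at (12.5, 10.5) partially overlaps it — only the 190.50 mm² overlap (of its 199.77 mm²) is removed, clipping the outline; the 18×9 cube at (3.5, 15) partially overlaps it — only the 13.14 mm² overlap (of its 162.00 mm²) is removed, clipping the outline — boundary = 118.43 mm. Overall, the cross-section is a single solid region. Total boundary length (outer) = 118.43 mm.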